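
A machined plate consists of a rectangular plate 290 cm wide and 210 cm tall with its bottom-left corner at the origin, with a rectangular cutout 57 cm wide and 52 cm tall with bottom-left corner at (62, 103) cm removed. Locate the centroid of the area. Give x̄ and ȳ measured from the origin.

x̄ = 147.79 cm, ȳ = 103.77 cm

Part | A | x̄ᵢ | ȳᵢ | A·x̄ᵢ | A·ȳᵢ
plate | 60900.00 | 145.00 | 105.00 | 8830500.00 | 6394500.00
hole | -2964.00 | 90.50 | 129.00 | -268242.00 | -382356.00
Σ | 57936.00 |  |  | 8562258.00 | 6012144.00
x̄ = 8562258.00 / 57936.00 = 147.79 cm
ȳ = 6012144.00 / 57936.00 = 103.77 cm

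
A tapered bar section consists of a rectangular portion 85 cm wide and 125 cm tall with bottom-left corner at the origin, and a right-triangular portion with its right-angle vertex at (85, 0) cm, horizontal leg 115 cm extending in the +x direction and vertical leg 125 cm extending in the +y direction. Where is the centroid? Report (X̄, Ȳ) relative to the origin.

Part | A | x̄ᵢ | ȳᵢ | A·x̄ᵢ | A·ȳᵢ
rectangular portion | 10625.00 | 42.50 | 62.50 | 451562.50 | 664062.50
triangular portion | 7187.50 | 123.33 | 41.67 | 886458.33 | 299479.17
Σ | 17812.50 |  |  | 1338020.83 | 963541.67
X̄ = 1338020.83 / 17812.50 = 75.12 cm
Ȳ = 963541.67 / 17812.50 = 54.09 cm

X̄ = 75.12 cm, Ȳ = 54.09 cm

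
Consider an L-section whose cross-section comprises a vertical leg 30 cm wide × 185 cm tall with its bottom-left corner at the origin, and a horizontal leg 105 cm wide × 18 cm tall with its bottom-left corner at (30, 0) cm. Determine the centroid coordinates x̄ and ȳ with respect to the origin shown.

x̄ = 32.15 cm, ȳ = 71.29 cm

Part | A | x̄ᵢ | ȳᵢ | A·x̄ᵢ | A·ȳᵢ
vertical leg | 5550.00 | 15.00 | 92.50 | 83250.00 | 513375.00
horizontal leg | 1890.00 | 82.50 | 9.00 | 155925.00 | 17010.00
Σ | 7440.00 |  |  | 239175.00 | 530385.00
x̄ = 239175.00 / 7440.00 = 32.15 cm
ȳ = 530385.00 / 7440.00 = 71.29 cm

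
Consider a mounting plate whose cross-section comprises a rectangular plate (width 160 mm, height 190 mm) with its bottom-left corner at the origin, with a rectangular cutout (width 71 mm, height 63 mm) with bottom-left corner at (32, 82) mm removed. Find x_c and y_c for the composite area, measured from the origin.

x_c = 82.16 mm, y_c = 91.81 mm

Part | A | x̄ᵢ | ȳᵢ | A·x̄ᵢ | A·ȳᵢ
plate | 30400.00 | 80.00 | 95.00 | 2432000.00 | 2888000.00
hole | -4473.00 | 67.50 | 113.50 | -301927.50 | -507685.50
Σ | 25927.00 |  |  | 2130072.50 | 2380314.50
x_c = 2130072.50 / 25927.00 = 82.16 mm
y_c = 2380314.50 / 25927.00 = 91.81 mm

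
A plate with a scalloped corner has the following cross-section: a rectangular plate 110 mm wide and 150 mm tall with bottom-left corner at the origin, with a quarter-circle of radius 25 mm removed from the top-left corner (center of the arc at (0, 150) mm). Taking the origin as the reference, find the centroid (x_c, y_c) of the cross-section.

plate: A = 110 × 150 = 16500.00, centroid at (55.00, 75.00).
removed quarter-circle: A = −¼π·25² = -490.87, centroid at (10.61, 139.39).
ΣA = 16009.13 mm², ΣAx_c = 902291.67 mm³, ΣAy_c = 1169077.26 mm³.
x_c = 902291.67/16009.13 = 56.36 mm; y_c = 1169077.26/16009.13 = 73.03 mm.

x_c = 56.36 mm, y_c = 73.03 mm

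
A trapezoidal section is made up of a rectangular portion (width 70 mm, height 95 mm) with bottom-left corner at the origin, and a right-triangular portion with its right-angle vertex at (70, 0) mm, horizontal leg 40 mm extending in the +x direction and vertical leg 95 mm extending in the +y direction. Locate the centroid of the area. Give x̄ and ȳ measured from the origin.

rectangular portion: A = 70 × 95 = 6650.00, centroid at (35.00, 47.50).
triangular portion: A = ½·40·95 = 1900.00, centroid at (83.33, 31.67).
ΣA = 8550.00 mm²
ΣAx̄ = (6650.00)(35.00) + (1900.00)(83.33) = 391083.33 mm³
ΣAȳ = (6650.00)(47.50) + (1900.00)(31.67) = 376041.67 mm³
x̄ = 391083.33 / 8550.00 = 45.74 mm
ȳ = 376041.67 / 8550.00 = 43.98 mm

x̄ = 45.74 mm, ȳ = 43.98 mm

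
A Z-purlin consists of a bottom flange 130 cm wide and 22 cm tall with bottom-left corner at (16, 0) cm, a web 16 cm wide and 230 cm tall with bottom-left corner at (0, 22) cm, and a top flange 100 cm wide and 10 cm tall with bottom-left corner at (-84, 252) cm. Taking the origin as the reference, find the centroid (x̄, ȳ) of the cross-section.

Part | A | x̄ᵢ | ȳᵢ | A·x̄ᵢ | A·ȳᵢ
bottom flange | 2860.00 | 81.00 | 11.00 | 231660.00 | 31460.00
web | 3680.00 | 8.00 | 137.00 | 29440.00 | 504160.00
top flange | 1000.00 | -34.00 | 257.00 | -34000.00 | 257000.00
Σ | 7540.00 |  |  | 227100.00 | 792620.00
x̄ = 227100.00 / 7540.00 = 30.12 cm
ȳ = 792620.00 / 7540.00 = 105.12 cm

x̄ = 30.12 cm, ȳ = 105.12 cm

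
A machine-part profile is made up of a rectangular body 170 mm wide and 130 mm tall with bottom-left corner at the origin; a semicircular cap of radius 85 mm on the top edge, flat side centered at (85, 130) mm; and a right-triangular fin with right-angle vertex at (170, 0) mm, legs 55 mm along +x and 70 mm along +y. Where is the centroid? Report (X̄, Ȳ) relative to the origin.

X̄ = 90.62 mm, Ȳ = 95.16 mm

Part | A | x̄ᵢ | ȳᵢ | A·x̄ᵢ | A·ȳᵢ
rectangular body | 22100.00 | 85.00 | 65.00 | 1878500.00 | 1436500.00
semicircular top | 11349.00 | 85.00 | 166.08 | 964665.29 | 1884787.12
triangular fin | 1925.00 | 188.33 | 23.33 | 362541.67 | 44916.67
Σ | 35374.00 |  |  | 3205706.96 | 3366203.78
X̄ = 3205706.96 / 35374.00 = 90.62 mm
Ȳ = 3366203.78 / 35374.00 = 95.16 mm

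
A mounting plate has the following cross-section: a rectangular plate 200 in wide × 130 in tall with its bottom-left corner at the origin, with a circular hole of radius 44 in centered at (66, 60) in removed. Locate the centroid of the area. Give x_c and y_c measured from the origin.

x_c = 110.38 in, y_c = 66.53 in

Part | A | x̄ᵢ | ȳᵢ | A·x̄ᵢ | A·ȳᵢ
plate | 26000.00 | 100.00 | 65.00 | 2600000.00 | 1690000.00
hole | -6082.12 | 66.00 | 60.00 | -401420.14 | -364927.40
Σ | 19917.88 |  |  | 2198579.86 | 1325072.60
x_c = 2198579.86 / 19917.88 = 110.38 in
y_c = 1325072.60 / 19917.88 = 66.53 in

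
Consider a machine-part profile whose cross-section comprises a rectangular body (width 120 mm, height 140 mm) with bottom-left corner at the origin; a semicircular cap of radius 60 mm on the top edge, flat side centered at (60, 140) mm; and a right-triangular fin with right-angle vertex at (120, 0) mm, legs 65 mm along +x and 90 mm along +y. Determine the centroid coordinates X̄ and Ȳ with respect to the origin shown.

Part | A | x̄ᵢ | ȳᵢ | A·x̄ᵢ | A·ȳᵢ
rectangular body | 16800.00 | 60.00 | 70.00 | 1008000.00 | 1176000.00
semicircular top | 5654.87 | 60.00 | 165.46 | 339292.01 | 935681.35
triangular fin | 2925.00 | 141.67 | 30.00 | 414375.00 | 87750.00
Σ | 25379.87 |  |  | 1761667.01 | 2199431.35
X̄ = 1761667.01 / 25379.87 = 69.41 mm
Ȳ = 2199431.35 / 25379.87 = 86.66 mm

X̄ = 69.41 mm, Ȳ = 86.66 mm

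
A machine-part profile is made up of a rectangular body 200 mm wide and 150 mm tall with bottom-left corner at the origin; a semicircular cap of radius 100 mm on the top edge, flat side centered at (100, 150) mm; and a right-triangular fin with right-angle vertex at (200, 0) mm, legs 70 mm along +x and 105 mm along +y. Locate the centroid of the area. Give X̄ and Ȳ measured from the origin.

X̄ = 109.18 mm, Ȳ = 109.38 mm

rectangular body: A = 200 × 150 = 30000.00, centroid at (100.00, 75.00).
semicircular top: A = ½π·100² = 15707.96, centroid at (100.00, 192.44).
triangular fin: A = ½·70·105 = 3675.00, centroid at (223.33, 35.00).
ΣA = 49382.96 mm²
ΣAX̄ = (30000.00)(100.00) + (15707.96)(100.00) + (3675.00)(223.33) = 5391546.33 mm³
ΣAȲ = (30000.00)(75.00) + (15707.96)(192.44) + (3675.00)(35.00) = 5401486.16 mm³
X̄ = 5391546.33 / 49382.96 = 109.18 mm
Ȳ = 5401486.16 / 49382.96 = 109.38 mm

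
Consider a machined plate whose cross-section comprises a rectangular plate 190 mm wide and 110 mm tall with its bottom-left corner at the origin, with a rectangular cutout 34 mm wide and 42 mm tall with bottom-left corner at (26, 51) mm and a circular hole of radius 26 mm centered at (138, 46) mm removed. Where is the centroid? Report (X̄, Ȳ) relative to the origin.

X̄ = 94.02 mm, Ȳ = 54.70 mm

plate: A = 190 × 110 = 20900.00, centroid at (95.00, 55.00).
hole 1: A = −(34 × 42) = -1428.00, centroid at (43.00, 72.00).
hole 2: A = −π·26² = -2123.72, centroid at (138.00, 46.00).
ΣA = 17348.28 mm², ΣAX̄ = 1631023.10 mm³, ΣAȲ = 948993.03 mm³.
X̄ = 1631023.10/17348.28 = 94.02 mm; Ȳ = 948993.03/17348.28 = 54.70 mm.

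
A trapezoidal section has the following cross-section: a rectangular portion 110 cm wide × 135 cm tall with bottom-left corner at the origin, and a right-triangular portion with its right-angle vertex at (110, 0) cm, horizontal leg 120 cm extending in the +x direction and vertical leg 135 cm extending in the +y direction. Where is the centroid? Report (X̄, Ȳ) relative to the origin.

Part | A | x̄ᵢ | ȳᵢ | A·x̄ᵢ | A·ȳᵢ
rectangular portion | 14850.00 | 55.00 | 67.50 | 816750.00 | 1002375.00
triangular portion | 8100.00 | 150.00 | 45.00 | 1215000.00 | 364500.00
Σ | 22950.00 |  |  | 2031750.00 | 1366875.00
X̄ = 2031750.00 / 22950.00 = 88.53 cm
Ȳ = 1366875.00 / 22950.00 = 59.56 cm

X̄ = 88.53 cm, Ȳ = 59.56 cm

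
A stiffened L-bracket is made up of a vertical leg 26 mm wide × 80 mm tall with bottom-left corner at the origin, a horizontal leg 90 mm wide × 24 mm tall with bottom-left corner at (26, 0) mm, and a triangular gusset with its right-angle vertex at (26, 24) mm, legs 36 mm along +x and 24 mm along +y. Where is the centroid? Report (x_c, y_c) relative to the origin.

Part | A | x̄ᵢ | ȳᵢ | A·x̄ᵢ | A·ȳᵢ
vertical leg | 2080.00 | 13.00 | 40.00 | 27040.00 | 83200.00
horizontal leg | 2160.00 | 71.00 | 12.00 | 153360.00 | 25920.00
gusset | 432.00 | 38.00 | 32.00 | 16416.00 | 13824.00
Σ | 4672.00 |  |  | 196816.00 | 122944.00
x_c = 196816.00 / 4672.00 = 42.13 mm
y_c = 122944.00 / 4672.00 = 26.32 mm

x_c = 42.13 mm, y_c = 26.32 mm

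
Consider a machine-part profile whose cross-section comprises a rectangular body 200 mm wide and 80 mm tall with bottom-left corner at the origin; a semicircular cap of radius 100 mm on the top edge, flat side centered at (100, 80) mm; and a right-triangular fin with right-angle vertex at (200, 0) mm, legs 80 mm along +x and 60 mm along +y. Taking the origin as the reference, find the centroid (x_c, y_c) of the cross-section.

x_c = 108.91 mm, y_c = 76.56 mm

rectangular body: A = 200 × 80 = 16000.00, centroid at (100.00, 40.00).
semicircular top: A = ½π·100² = 15707.96, centroid at (100.00, 122.44).
triangular fin: A = ½·80·60 = 2400.00, centroid at (226.67, 20.00).
ΣA = 34107.96 mm²
ΣAx_c = (16000.00)(100.00) + (15707.96)(100.00) + (2400.00)(226.67) = 3714796.33 mm³
ΣAy_c = (16000.00)(40.00) + (15707.96)(122.44) + (2400.00)(20.00) = 2611303.73 mm³
x_c = 3714796.33 / 34107.96 = 108.91 mm
y_c = 2611303.73 / 34107.96 = 76.56 mm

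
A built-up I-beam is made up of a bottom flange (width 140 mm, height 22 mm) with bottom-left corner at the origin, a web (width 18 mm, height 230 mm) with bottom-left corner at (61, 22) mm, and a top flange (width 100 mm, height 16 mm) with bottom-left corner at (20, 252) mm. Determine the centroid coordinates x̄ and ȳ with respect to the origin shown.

bottom flange: A = 140 × 22 = 3080.00, centroid at (70.00, 11.00).
web: A = 18 × 230 = 4140.00, centroid at (70.00, 137.00).
top flange: A = 100 × 16 = 1600.00, centroid at (70.00, 260.00).
ΣA = 8820.00 mm²
ΣAx̄ = (3080.00)(70.00) + (4140.00)(70.00) + (1600.00)(70.00) = 617400.00 mm³
ΣAȳ = (3080.00)(11.00) + (4140.00)(137.00) + (1600.00)(260.00) = 1017060.00 mm³
x̄ = 617400.00 / 8820.00 = 70.00 mm
ȳ = 1017060.00 / 8820.00 = 115.31 mm

x̄ = 70.00 mm, ȳ = 115.31 mm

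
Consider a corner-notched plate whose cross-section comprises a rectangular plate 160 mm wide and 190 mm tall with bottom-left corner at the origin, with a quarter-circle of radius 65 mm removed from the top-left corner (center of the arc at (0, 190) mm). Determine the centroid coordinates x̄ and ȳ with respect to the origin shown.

plate: A = 160 × 190 = 30400.00, centroid at (80.00, 95.00).
removed quarter-circle: A = −¼π·65² = -3318.31, centroid at (27.59, 162.41).
ΣA = 27081.69 mm², ΣAx̄ = 2340458.33 mm³, ΣAȳ = 2349063.29 mm³.
x̄ = 2340458.33/27081.69 = 86.42 mm; ȳ = 2349063.29/27081.69 = 86.74 mm.

x̄ = 86.42 mm, ȳ = 86.74 mm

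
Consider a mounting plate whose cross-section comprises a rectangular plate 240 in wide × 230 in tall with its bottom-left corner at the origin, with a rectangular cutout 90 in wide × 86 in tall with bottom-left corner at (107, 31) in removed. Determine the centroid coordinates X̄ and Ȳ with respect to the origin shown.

plate: A = 240 × 230 = 55200.00, centroid at (120.00, 115.00).
hole: A = −(90 × 86) = -7740.00, centroid at (152.00, 74.00).
ΣA = 47460.00 in², ΣAX̄ = 5447520.00 in³, ΣAȲ = 5775240.00 in³.
X̄ = 5447520.00/47460.00 = 114.78 in; Ȳ = 5775240.00/47460.00 = 121.69 in.

X̄ = 114.78 in, Ȳ = 121.69 in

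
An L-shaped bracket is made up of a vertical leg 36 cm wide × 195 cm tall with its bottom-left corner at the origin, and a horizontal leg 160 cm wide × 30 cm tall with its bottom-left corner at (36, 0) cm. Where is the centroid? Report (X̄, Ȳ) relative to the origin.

X̄ = 57.80 cm, Ȳ = 64.00 cm

vertical leg: A = 36 × 195 = 7020.00, centroid at (18.00, 97.50).
horizontal leg: A = 160 × 30 = 4800.00, centroid at (116.00, 15.00).
ΣA = 11820.00 cm², ΣAX̄ = 683160.00 cm³, ΣAȲ = 756450.00 cm³.
X̄ = 683160.00/11820.00 = 57.80 cm; Ȳ = 756450.00/11820.00 = 64.00 cm.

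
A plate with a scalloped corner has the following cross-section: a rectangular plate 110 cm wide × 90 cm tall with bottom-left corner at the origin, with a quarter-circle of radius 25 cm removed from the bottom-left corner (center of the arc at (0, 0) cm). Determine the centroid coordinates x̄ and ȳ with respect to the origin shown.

Part | A | x̄ᵢ | ȳᵢ | A·x̄ᵢ | A·ȳᵢ
plate | 9900.00 | 55.00 | 45.00 | 544500.00 | 445500.00
removed quarter-circle | -490.87 | 10.61 | 10.61 | -5208.33 | -5208.33
Σ | 9409.13 |  |  | 539291.67 | 440291.67
x̄ = 539291.67 / 9409.13 = 57.32 cm
ȳ = 440291.67 / 9409.13 = 46.79 cm

x̄ = 57.32 cm, ȳ = 46.79 cm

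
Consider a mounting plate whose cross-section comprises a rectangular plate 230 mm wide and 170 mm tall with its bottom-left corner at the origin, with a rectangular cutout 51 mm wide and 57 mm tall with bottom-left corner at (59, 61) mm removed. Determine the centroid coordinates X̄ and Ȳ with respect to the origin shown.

X̄ = 117.45 mm, Ȳ = 84.64 mm

plate: A = 230 × 170 = 39100.00, centroid at (115.00, 85.00).
hole: A = −(51 × 57) = -2907.00, centroid at (84.50, 89.50).
ΣA = 36193.00 mm²
ΣAX̄ = (39100.00)(115.00) + (-2907.00)(84.50) = 4250858.50 mm³
ΣAȲ = (39100.00)(85.00) + (-2907.00)(89.50) = 3063323.50 mm³
X̄ = 4250858.50 / 36193.00 = 117.45 mm
Ȳ = 3063323.50 / 36193.00 = 84.64 mm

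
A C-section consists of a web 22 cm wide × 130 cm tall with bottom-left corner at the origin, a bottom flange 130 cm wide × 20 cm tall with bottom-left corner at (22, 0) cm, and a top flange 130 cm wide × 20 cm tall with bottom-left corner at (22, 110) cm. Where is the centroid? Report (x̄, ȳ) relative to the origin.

Part | A | x̄ᵢ | ȳᵢ | A·x̄ᵢ | A·ȳᵢ
web | 2860.00 | 11.00 | 65.00 | 31460.00 | 185900.00
bottom flange | 2600.00 | 87.00 | 10.00 | 226200.00 | 26000.00
top flange | 2600.00 | 87.00 | 120.00 | 226200.00 | 312000.00
Σ | 8060.00 |  |  | 483860.00 | 523900.00
x̄ = 483860.00 / 8060.00 = 60.03 cm
ȳ = 523900.00 / 8060.00 = 65.00 cm

x̄ = 60.03 cm, ȳ = 65.00 cm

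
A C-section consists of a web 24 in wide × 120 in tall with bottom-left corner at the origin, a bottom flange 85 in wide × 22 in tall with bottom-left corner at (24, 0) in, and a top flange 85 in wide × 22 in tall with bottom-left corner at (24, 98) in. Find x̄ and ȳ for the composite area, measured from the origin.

x̄ = 42.79 in, ȳ = 60.00 in

web: A = 24 × 120 = 2880.00, centroid at (12.00, 60.00).
bottom flange: A = 85 × 22 = 1870.00, centroid at (66.50, 11.00).
top flange: A = 85 × 22 = 1870.00, centroid at (66.50, 109.00).
ΣA = 6620.00 in², ΣAx̄ = 283270.00 in³, ΣAȳ = 397200.00 in³.
x̄ = 283270.00/6620.00 = 42.79 in; ȳ = 397200.00/6620.00 = 60.00 in.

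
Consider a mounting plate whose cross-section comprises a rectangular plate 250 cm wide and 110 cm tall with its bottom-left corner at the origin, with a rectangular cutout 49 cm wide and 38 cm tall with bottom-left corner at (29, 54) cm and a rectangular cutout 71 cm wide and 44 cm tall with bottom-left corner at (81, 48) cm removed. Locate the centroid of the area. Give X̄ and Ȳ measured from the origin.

X̄ = 132.09 cm, Ȳ = 51.43 cm

plate: A = 250 × 110 = 27500.00, centroid at (125.00, 55.00).
hole 1: A = −(49 × 38) = -1862.00, centroid at (53.50, 73.00).
hole 2: A = −(71 × 44) = -3124.00, centroid at (116.50, 70.00).
ΣA = 22514.00 cm²
ΣAX̄ = (27500.00)(125.00) + (-1862.00)(53.50) + (-3124.00)(116.50) = 2973937.00 cm³
ΣAȲ = (27500.00)(55.00) + (-1862.00)(73.00) + (-3124.00)(70.00) = 1157894.00 cm³
X̄ = 2973937.00 / 22514.00 = 132.09 cm
Ȳ = 1157894.00 / 22514.00 = 51.43 cm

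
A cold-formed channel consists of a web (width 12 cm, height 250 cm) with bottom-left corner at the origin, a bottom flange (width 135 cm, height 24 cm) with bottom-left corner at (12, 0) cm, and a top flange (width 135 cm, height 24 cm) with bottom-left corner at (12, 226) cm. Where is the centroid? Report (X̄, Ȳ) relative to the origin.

Part | A | x̄ᵢ | ȳᵢ | A·x̄ᵢ | A·ȳᵢ
web | 3000.00 | 6.00 | 125.00 | 18000.00 | 375000.00
bottom flange | 3240.00 | 79.50 | 12.00 | 257580.00 | 38880.00
top flange | 3240.00 | 79.50 | 238.00 | 257580.00 | 771120.00
Σ | 9480.00 |  |  | 533160.00 | 1185000.00
X̄ = 533160.00 / 9480.00 = 56.24 cm
Ȳ = 1185000.00 / 9480.00 = 125.00 cm

X̄ = 56.24 cm, Ȳ = 125.00 cm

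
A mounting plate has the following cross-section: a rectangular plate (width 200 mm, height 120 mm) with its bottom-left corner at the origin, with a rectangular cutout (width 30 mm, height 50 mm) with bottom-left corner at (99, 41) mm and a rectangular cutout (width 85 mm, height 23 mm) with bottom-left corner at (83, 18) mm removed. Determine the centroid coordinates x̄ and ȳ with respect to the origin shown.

plate: A = 200 × 120 = 24000.00, centroid at (100.00, 60.00).
hole 1: A = −(30 × 50) = -1500.00, centroid at (114.00, 66.00).
hole 2: A = −(85 × 23) = -1955.00, centroid at (125.50, 29.50).
ΣA = 20545.00 mm²
ΣAx̄ = (24000.00)(100.00) + (-1500.00)(114.00) + (-1955.00)(125.50) = 1983647.50 mm³
ΣAȳ = (24000.00)(60.00) + (-1500.00)(66.00) + (-1955.00)(29.50) = 1283327.50 mm³
x̄ = 1983647.50 / 20545.00 = 96.55 mm
ȳ = 1283327.50 / 20545.00 = 62.46 mm

x̄ = 96.55 mm, ȳ = 62.46 mm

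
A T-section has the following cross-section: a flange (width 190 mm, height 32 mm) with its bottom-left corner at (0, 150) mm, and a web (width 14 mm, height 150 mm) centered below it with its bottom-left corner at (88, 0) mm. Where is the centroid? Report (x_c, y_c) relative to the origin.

x_c = 95.00 mm, y_c = 142.64 mm

Part | A | x̄ᵢ | ȳᵢ | A·x̄ᵢ | A·ȳᵢ
web | 2100.00 | 95.00 | 75.00 | 199500.00 | 157500.00
flange | 6080.00 | 95.00 | 166.00 | 577600.00 | 1009280.00
Σ | 8180.00 |  |  | 777100.00 | 1166780.00
x_c = 777100.00 / 8180.00 = 95.00 mm
y_c = 1166780.00 / 8180.00 = 142.64 mm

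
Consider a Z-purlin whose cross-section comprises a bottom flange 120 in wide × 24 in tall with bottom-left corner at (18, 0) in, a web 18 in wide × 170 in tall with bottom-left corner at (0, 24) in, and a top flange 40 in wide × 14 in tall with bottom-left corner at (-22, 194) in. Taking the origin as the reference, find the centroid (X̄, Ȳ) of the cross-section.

bottom flange: A = 120 × 24 = 2880.00, centroid at (78.00, 12.00).
web: A = 18 × 170 = 3060.00, centroid at (9.00, 109.00).
top flange: A = 40 × 14 = 560.00, centroid at (-2.00, 201.00).
ΣA = 6500.00 in²
ΣAX̄ = (2880.00)(78.00) + (3060.00)(9.00) + (560.00)(-2.00) = 251060.00 in³
ΣAȲ = (2880.00)(12.00) + (3060.00)(109.00) + (560.00)(201.00) = 480660.00 in³
X̄ = 251060.00 / 6500.00 = 38.62 in
Ȳ = 480660.00 / 6500.00 = 73.95 in

X̄ = 38.62 in, Ȳ = 73.95 in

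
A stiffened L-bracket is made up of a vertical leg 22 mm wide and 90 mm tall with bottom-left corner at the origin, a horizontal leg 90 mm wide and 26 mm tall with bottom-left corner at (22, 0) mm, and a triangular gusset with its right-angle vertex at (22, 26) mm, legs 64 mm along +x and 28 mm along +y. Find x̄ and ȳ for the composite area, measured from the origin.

vertical leg: A = 22 × 90 = 1980.00, centroid at (11.00, 45.00).
horizontal leg: A = 90 × 26 = 2340.00, centroid at (67.00, 13.00).
gusset: A = ½·64·28 = 896.00, centroid at (43.33, 35.33).
ΣA = 5216.00 mm²
ΣAx̄ = (1980.00)(11.00) + (2340.00)(67.00) + (896.00)(43.33) = 217386.67 mm³
ΣAȳ = (1980.00)(45.00) + (2340.00)(13.00) + (896.00)(35.33) = 151178.67 mm³
x̄ = 217386.67 / 5216.00 = 41.68 mm
ȳ = 151178.67 / 5216.00 = 28.98 mm

x̄ = 41.68 mm, ȳ = 28.98 mm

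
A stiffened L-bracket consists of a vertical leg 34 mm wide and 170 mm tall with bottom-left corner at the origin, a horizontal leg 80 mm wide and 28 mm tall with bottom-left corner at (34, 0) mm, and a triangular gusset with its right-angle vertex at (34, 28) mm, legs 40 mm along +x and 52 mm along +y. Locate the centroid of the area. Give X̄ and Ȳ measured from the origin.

vertical leg: A = 34 × 170 = 5780.00, centroid at (17.00, 85.00).
horizontal leg: A = 80 × 28 = 2240.00, centroid at (74.00, 14.00).
gusset: A = ½·40·52 = 1040.00, centroid at (47.33, 45.33).
ΣA = 9060.00 mm², ΣAX̄ = 313246.67 mm³, ΣAȲ = 569806.67 mm³.
X̄ = 313246.67/9060.00 = 34.57 mm; Ȳ = 569806.67/9060.00 = 62.89 mm.

X̄ = 34.57 mm, Ȳ = 62.89 mm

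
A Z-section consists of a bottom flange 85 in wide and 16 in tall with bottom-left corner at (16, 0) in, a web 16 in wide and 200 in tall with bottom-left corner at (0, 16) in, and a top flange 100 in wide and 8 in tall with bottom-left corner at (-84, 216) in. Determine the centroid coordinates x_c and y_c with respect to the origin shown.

bottom flange: A = 85 × 16 = 1360.00, centroid at (58.50, 8.00).
web: A = 16 × 200 = 3200.00, centroid at (8.00, 116.00).
top flange: A = 100 × 8 = 800.00, centroid at (-34.00, 220.00).
ΣA = 5360.00 in², ΣAx_c = 77960.00 in³, ΣAy_c = 558080.00 in³.
x_c = 77960.00/5360.00 = 14.54 in; y_c = 558080.00/5360.00 = 104.12 in.

x_c = 14.54 in, y_c = 104.12 in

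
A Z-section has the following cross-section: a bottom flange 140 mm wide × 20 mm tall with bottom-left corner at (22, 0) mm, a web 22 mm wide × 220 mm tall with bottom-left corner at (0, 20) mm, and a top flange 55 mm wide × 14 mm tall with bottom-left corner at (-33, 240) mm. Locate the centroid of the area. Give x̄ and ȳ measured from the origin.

bottom flange: A = 140 × 20 = 2800.00, centroid at (92.00, 10.00).
web: A = 22 × 220 = 4840.00, centroid at (11.00, 130.00).
top flange: A = 55 × 14 = 770.00, centroid at (-5.50, 247.00).
ΣA = 8410.00 mm², ΣAx̄ = 306605.00 mm³, ΣAȳ = 847390.00 mm³.
x̄ = 306605.00/8410.00 = 36.46 mm; ȳ = 847390.00/8410.00 = 100.76 mm.

x̄ = 36.46 mm, ȳ = 100.76 mm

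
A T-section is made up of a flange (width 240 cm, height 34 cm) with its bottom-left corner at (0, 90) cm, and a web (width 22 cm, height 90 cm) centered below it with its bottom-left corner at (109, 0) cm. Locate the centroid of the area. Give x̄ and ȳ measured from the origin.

web: A = 22 × 90 = 1980.00, centroid at (120.00, 45.00).
flange: A = 240 × 34 = 8160.00, centroid at (120.00, 107.00).
ΣA = 10140.00 cm²
ΣAx̄ = (1980.00)(120.00) + (8160.00)(120.00) = 1216800.00 cm³
ΣAȳ = (1980.00)(45.00) + (8160.00)(107.00) = 962220.00 cm³
x̄ = 1216800.00 / 10140.00 = 120.00 cm
ȳ = 962220.00 / 10140.00 = 94.89 cm

x̄ = 120.00 cm, ȳ = 94.89 cm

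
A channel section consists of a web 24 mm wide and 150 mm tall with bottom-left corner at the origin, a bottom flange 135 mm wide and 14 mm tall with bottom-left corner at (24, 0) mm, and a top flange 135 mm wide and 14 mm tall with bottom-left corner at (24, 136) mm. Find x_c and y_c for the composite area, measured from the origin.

Part | A | x̄ᵢ | ȳᵢ | A·x̄ᵢ | A·ȳᵢ
web | 3600.00 | 12.00 | 75.00 | 43200.00 | 270000.00
bottom flange | 1890.00 | 91.50 | 7.00 | 172935.00 | 13230.00
top flange | 1890.00 | 91.50 | 143.00 | 172935.00 | 270270.00
Σ | 7380.00 |  |  | 389070.00 | 553500.00
x_c = 389070.00 / 7380.00 = 52.72 mm
y_c = 553500.00 / 7380.00 = 75.00 mm

x_c = 52.72 mm, y_c = 75.00 mm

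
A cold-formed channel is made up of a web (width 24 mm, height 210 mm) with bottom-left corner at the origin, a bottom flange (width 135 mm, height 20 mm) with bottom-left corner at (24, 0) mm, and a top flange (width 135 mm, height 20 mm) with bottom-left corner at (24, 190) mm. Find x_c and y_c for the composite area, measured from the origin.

web: A = 24 × 210 = 5040.00, centroid at (12.00, 105.00).
bottom flange: A = 135 × 20 = 2700.00, centroid at (91.50, 10.00).
top flange: A = 135 × 20 = 2700.00, centroid at (91.50, 200.00).
ΣA = 10440.00 mm²
ΣAx_c = (5040.00)(12.00) + (2700.00)(91.50) + (2700.00)(91.50) = 554580.00 mm³
ΣAy_c = (5040.00)(105.00) + (2700.00)(10.00) + (2700.00)(200.00) = 1096200.00 mm³
x_c = 554580.00 / 10440.00 = 53.12 mm
y_c = 1096200.00 / 10440.00 = 105.00 mm

x_c = 53.12 mm, y_c = 105.00 mm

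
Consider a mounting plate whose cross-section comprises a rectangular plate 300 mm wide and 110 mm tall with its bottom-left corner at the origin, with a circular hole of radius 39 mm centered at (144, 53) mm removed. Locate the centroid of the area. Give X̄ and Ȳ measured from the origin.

plate: A = 300 × 110 = 33000.00, centroid at (150.00, 55.00).
hole: A = −π·39² = -4778.36, centroid at (144.00, 53.00).
ΣA = 28221.64 mm², ΣAX̄ = 4261915.81 mm³, ΣAȲ = 1561746.79 mm³.
X̄ = 4261915.81/28221.64 = 151.02 mm; Ȳ = 1561746.79/28221.64 = 55.34 mm.

X̄ = 151.02 mm, Ȳ = 55.34 mm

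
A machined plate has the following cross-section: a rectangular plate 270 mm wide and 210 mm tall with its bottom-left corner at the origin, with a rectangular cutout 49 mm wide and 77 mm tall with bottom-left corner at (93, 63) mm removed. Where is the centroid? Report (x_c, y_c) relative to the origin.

x_c = 136.25 mm, y_c = 105.25 mm

plate: A = 270 × 210 = 56700.00, centroid at (135.00, 105.00).
hole: A = −(49 × 77) = -3773.00, centroid at (117.50, 101.50).
ΣA = 52927.00 mm²
ΣAx_c = (56700.00)(135.00) + (-3773.00)(117.50) = 7211172.50 mm³
ΣAy_c = (56700.00)(105.00) + (-3773.00)(101.50) = 5570540.50 mm³
x_c = 7211172.50 / 52927.00 = 136.25 mm
y_c = 5570540.50 / 52927.00 = 105.25 mm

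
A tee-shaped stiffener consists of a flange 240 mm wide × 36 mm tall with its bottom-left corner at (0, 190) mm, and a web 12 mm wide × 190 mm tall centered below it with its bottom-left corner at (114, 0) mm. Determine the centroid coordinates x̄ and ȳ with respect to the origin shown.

x̄ = 120.00 mm, ȳ = 184.41 mm

web: A = 12 × 190 = 2280.00, centroid at (120.00, 95.00).
flange: A = 240 × 36 = 8640.00, centroid at (120.00, 208.00).
ΣA = 10920.00 mm²
ΣAx̄ = (2280.00)(120.00) + (8640.00)(120.00) = 1310400.00 mm³
ΣAȳ = (2280.00)(95.00) + (8640.00)(208.00) = 2013720.00 mm³
x̄ = 1310400.00 / 10920.00 = 120.00 mm
ȳ = 2013720.00 / 10920.00 = 184.41 mm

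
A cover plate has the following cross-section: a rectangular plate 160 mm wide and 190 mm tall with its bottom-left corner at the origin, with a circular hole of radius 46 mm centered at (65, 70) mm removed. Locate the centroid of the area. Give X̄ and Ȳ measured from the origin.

plate: A = 160 × 190 = 30400.00, centroid at (80.00, 95.00).
hole: A = −π·46² = -6647.61, centroid at (65.00, 70.00).
ΣA = 23752.39 mm²
ΣAX̄ = (30400.00)(80.00) + (-6647.61)(65.00) = 1999905.35 mm³
ΣAȲ = (30400.00)(95.00) + (-6647.61)(70.00) = 2422667.30 mm³
X̄ = 1999905.35 / 23752.39 = 84.20 mm
Ȳ = 2422667.30 / 23752.39 = 102.00 mm

X̄ = 84.20 mm, Ȳ = 102.00 mm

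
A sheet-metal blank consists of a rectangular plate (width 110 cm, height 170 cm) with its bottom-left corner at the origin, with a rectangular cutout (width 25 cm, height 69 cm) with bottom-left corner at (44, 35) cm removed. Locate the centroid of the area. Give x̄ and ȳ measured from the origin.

x̄ = 54.85 cm, ȳ = 86.58 cm

plate: A = 110 × 170 = 18700.00, centroid at (55.00, 85.00).
hole: A = −(25 × 69) = -1725.00, centroid at (56.50, 69.50).
ΣA = 16975.00 cm²
ΣAx̄ = (18700.00)(55.00) + (-1725.00)(56.50) = 931037.50 cm³
ΣAȳ = (18700.00)(85.00) + (-1725.00)(69.50) = 1469612.50 cm³
x̄ = 931037.50 / 16975.00 = 54.85 cm
ȳ = 1469612.50 / 16975.00 = 86.58 cm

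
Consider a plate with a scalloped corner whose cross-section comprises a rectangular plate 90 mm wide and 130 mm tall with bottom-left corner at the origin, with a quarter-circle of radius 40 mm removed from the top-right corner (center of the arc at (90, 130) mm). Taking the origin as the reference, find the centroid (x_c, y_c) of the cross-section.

plate: A = 90 × 130 = 11700.00, centroid at (45.00, 65.00).
removed quarter-circle: A = −¼π·40² = -1256.64, centroid at (73.02, 113.02).
ΣA = 10443.36 mm²
ΣAx_c = (11700.00)(45.00) + (-1256.64)(73.02) = 434736.00 mm³
ΣAy_c = (11700.00)(65.00) + (-1256.64)(113.02) = 618470.52 mm³
x_c = 434736.00 / 10443.36 = 41.63 mm
y_c = 618470.52 / 10443.36 = 59.22 mm

x_c = 41.63 mm, y_c = 59.22 mm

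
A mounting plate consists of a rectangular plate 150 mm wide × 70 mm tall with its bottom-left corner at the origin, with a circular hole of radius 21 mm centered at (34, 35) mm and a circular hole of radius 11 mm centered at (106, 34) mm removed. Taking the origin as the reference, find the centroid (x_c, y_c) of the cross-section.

Part | A | x̄ᵢ | ȳᵢ | A·x̄ᵢ | A·ȳᵢ
plate | 10500.00 | 75.00 | 35.00 | 787500.00 | 367500.00
hole 1 | -1385.44 | 34.00 | 35.00 | -47105.04 | -48490.48
hole 2 | -380.13 | 106.00 | 34.00 | -40294.07 | -12924.51
Σ | 8734.42 |  |  | 700100.89 | 306085.01
x_c = 700100.89 / 8734.42 = 80.15 mm
y_c = 306085.01 / 8734.42 = 35.04 mm

x_c = 80.15 mm, y_c = 35.04 mm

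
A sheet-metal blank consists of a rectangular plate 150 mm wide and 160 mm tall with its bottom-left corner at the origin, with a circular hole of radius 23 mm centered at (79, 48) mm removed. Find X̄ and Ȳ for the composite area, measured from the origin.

X̄ = 74.70 mm, Ȳ = 82.38 mm

plate: A = 150 × 160 = 24000.00, centroid at (75.00, 80.00).
hole: A = −π·23² = -1661.90, centroid at (79.00, 48.00).
ΣA = 22338.10 mm², ΣAX̄ = 1668709.70 mm³, ΣAȲ = 1840228.68 mm³.
X̄ = 1668709.70/22338.10 = 74.70 mm; Ȳ = 1840228.68/22338.10 = 82.38 mm.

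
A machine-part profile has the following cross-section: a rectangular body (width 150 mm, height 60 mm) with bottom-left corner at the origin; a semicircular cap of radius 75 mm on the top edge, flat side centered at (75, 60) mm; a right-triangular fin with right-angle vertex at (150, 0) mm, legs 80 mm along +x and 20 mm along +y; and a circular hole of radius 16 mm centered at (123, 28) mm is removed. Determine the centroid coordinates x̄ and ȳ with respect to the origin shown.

x̄ = 77.40 mm, ȳ = 59.68 mm

rectangular body: A = 150 × 60 = 9000.00, centroid at (75.00, 30.00).
semicircular top: A = ½π·75² = 8835.73, centroid at (75.00, 91.83).
triangular fin: A = ½·80·20 = 800.00, centroid at (176.67, 6.67).
hole: A = −π·16² = -804.25, centroid at (123.00, 28.00).
ΣA = 17831.48 mm²
ΣAx̄ = (9000.00)(75.00) + (8835.73)(75.00) + (800.00)(176.67) + (-804.25)(123.00) = 1380090.56 mm³
ΣAȳ = (9000.00)(30.00) + (8835.73)(91.83) + (800.00)(6.67) + (-804.25)(28.00) = 1064208.16 mm³
x̄ = 1380090.56 / 17831.48 = 77.40 mm
ȳ = 1064208.16 / 17831.48 = 59.68 mm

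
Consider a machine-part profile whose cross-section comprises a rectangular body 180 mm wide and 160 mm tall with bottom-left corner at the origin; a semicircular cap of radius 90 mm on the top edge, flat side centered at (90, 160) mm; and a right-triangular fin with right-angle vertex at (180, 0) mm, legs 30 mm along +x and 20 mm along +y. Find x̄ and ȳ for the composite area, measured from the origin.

rectangular body: A = 180 × 160 = 28800.00, centroid at (90.00, 80.00).
semicircular top: A = ½π·90² = 12723.45, centroid at (90.00, 198.20).
triangular fin: A = ½·30·20 = 300.00, centroid at (190.00, 6.67).
ΣA = 41823.45 mm², ΣAx̄ = 3794110.52 mm³, ΣAȳ = 4827752.04 mm³.
x̄ = 3794110.52/41823.45 = 90.72 mm; ȳ = 4827752.04/41823.45 = 115.43 mm.

x̄ = 90.72 mm, ȳ = 115.43 mm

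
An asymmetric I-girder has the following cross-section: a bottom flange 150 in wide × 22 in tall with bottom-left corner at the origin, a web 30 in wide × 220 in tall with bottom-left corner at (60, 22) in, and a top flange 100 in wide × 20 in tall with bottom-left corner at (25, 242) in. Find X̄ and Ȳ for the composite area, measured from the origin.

Part | A | x̄ᵢ | ȳᵢ | A·x̄ᵢ | A·ȳᵢ
bottom flange | 3300.00 | 75.00 | 11.00 | 247500.00 | 36300.00
web | 6600.00 | 75.00 | 132.00 | 495000.00 | 871200.00
top flange | 2000.00 | 75.00 | 252.00 | 150000.00 | 504000.00
Σ | 11900.00 |  |  | 892500.00 | 1411500.00
X̄ = 892500.00 / 11900.00 = 75.00 in
Ȳ = 1411500.00 / 11900.00 = 118.61 in

X̄ = 75.00 in, Ȳ = 118.61 in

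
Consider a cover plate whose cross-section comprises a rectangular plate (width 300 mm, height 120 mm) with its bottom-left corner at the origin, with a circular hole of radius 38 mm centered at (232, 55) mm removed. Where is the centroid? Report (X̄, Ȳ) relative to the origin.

X̄ = 138.18 mm, Ȳ = 60.72 mm

Part | A | x̄ᵢ | ȳᵢ | A·x̄ᵢ | A·ȳᵢ
plate | 36000.00 | 150.00 | 60.00 | 5400000.00 | 2160000.00
hole | -4536.46 | 232.00 | 55.00 | -1052458.67 | -249505.29
Σ | 31463.54 |  |  | 4347541.33 | 1910494.71
X̄ = 4347541.33 / 31463.54 = 138.18 mm
Ȳ = 1910494.71 / 31463.54 = 60.72 mm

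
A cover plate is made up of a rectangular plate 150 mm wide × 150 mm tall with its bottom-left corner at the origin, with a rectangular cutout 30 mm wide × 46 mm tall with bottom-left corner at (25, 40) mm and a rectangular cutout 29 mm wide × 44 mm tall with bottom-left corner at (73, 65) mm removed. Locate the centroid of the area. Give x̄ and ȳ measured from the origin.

plate: A = 150 × 150 = 22500.00, centroid at (75.00, 75.00).
hole 1: A = −(30 × 46) = -1380.00, centroid at (40.00, 63.00).
hole 2: A = −(29 × 44) = -1276.00, centroid at (87.50, 87.00).
ΣA = 19844.00 mm², ΣAx̄ = 1520650.00 mm³, ΣAȳ = 1489548.00 mm³.
x̄ = 1520650.00/19844.00 = 76.63 mm; ȳ = 1489548.00/19844.00 = 75.06 mm.

x̄ = 76.63 mm, ȳ = 75.06 mm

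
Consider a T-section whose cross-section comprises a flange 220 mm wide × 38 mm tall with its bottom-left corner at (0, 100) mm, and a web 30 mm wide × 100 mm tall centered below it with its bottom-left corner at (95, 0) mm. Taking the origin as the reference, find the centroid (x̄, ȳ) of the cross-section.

web: A = 30 × 100 = 3000.00, centroid at (110.00, 50.00).
flange: A = 220 × 38 = 8360.00, centroid at (110.00, 119.00).
ΣA = 11360.00 mm², ΣAx̄ = 1249600.00 mm³, ΣAȳ = 1144840.00 mm³.
x̄ = 1249600.00/11360.00 = 110.00 mm; ȳ = 1144840.00/11360.00 = 100.78 mm.

x̄ = 110.00 mm, ȳ = 100.78 mm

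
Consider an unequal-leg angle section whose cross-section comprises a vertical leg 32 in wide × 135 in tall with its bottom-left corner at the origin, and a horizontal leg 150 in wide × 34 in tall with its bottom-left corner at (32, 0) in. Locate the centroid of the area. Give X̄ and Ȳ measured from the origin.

Part | A | x̄ᵢ | ȳᵢ | A·x̄ᵢ | A·ȳᵢ
vertical leg | 4320.00 | 16.00 | 67.50 | 69120.00 | 291600.00
horizontal leg | 5100.00 | 107.00 | 17.00 | 545700.00 | 86700.00
Σ | 9420.00 |  |  | 614820.00 | 378300.00
X̄ = 614820.00 / 9420.00 = 65.27 in
Ȳ = 378300.00 / 9420.00 = 40.16 in

X̄ = 65.27 in, Ȳ = 40.16 in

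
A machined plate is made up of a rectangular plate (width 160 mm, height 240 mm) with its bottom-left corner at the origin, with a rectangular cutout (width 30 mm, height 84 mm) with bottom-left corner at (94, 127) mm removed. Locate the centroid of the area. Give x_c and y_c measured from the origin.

x_c = 77.96 mm, y_c = 116.56 mm

plate: A = 160 × 240 = 38400.00, centroid at (80.00, 120.00).
hole: A = −(30 × 84) = -2520.00, centroid at (109.00, 169.00).
ΣA = 35880.00 mm², ΣAx_c = 2797320.00 mm³, ΣAy_c = 4182120.00 mm³.
x_c = 2797320.00/35880.00 = 77.96 mm; y_c = 4182120.00/35880.00 = 116.56 mm.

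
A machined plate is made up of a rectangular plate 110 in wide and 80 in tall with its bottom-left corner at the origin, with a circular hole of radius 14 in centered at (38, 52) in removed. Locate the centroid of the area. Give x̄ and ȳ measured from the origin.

x̄ = 56.28 in, ȳ = 39.10 in

plate: A = 110 × 80 = 8800.00, centroid at (55.00, 40.00).
hole: A = −π·14² = -615.75, centroid at (38.00, 52.00).
ΣA = 8184.25 in²
ΣAx̄ = (8800.00)(55.00) + (-615.75)(38.00) = 460601.42 in³
ΣAȳ = (8800.00)(40.00) + (-615.75)(52.00) = 319980.89 in³
x̄ = 460601.42 / 8184.25 = 56.28 in
ȳ = 319980.89 / 8184.25 = 39.10 in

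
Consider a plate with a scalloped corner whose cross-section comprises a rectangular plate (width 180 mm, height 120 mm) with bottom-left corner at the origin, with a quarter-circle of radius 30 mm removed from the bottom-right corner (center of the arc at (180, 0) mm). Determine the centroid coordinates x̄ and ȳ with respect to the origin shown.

Part | A | x̄ᵢ | ȳᵢ | A·x̄ᵢ | A·ȳᵢ
plate | 21600.00 | 90.00 | 60.00 | 1944000.00 | 1296000.00
removed quarter-circle | -706.86 | 167.27 | 12.73 | -118234.50 | -9000.00
Σ | 20893.14 |  |  | 1825765.50 | 1287000.00
x̄ = 1825765.50 / 20893.14 = 87.39 mm
ȳ = 1287000.00 / 20893.14 = 61.60 mm

x̄ = 87.39 mm, ȳ = 61.60 mm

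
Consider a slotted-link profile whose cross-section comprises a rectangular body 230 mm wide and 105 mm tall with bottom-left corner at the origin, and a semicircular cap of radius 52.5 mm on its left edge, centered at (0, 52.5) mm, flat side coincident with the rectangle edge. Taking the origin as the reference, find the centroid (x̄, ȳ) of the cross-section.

x̄ = 94.13 mm, ȳ = 52.50 mm

rectangular body: A = 230 × 105 = 24150.00, centroid at (115.00, 52.50).
semicircular end: A = ½π·52.5² = 4329.51, centroid at (-22.28, 52.50).
ΣA = 28479.51 mm²
ΣAx̄ = (24150.00)(115.00) + (4329.51)(-22.28) = 2680781.25 mm³
ΣAȳ = (24150.00)(52.50) + (4329.51)(52.50) = 1495174.14 mm³
x̄ = 2680781.25 / 28479.51 = 94.13 mm
ȳ = 1495174.14 / 28479.51 = 52.50 mm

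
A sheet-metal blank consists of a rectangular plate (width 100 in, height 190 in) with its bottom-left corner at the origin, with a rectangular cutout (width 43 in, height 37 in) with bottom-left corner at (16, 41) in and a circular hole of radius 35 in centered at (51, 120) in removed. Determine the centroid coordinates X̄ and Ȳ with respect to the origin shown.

plate: A = 100 × 190 = 19000.00, centroid at (50.00, 95.00).
hole 1: A = −(43 × 37) = -1591.00, centroid at (37.50, 59.50).
hole 2: A = −π·35² = -3848.45, centroid at (51.00, 120.00).
ΣA = 13560.55 in²
ΣAX̄ = (19000.00)(50.00) + (-1591.00)(37.50) + (-3848.45)(51.00) = 694066.50 in³
ΣAȲ = (19000.00)(95.00) + (-1591.00)(59.50) + (-3848.45)(120.00) = 1248521.38 in³
X̄ = 694066.50 / 13560.55 = 51.18 in
Ȳ = 1248521.38 / 13560.55 = 92.07 in

X̄ = 51.18 in, Ȳ = 92.07 in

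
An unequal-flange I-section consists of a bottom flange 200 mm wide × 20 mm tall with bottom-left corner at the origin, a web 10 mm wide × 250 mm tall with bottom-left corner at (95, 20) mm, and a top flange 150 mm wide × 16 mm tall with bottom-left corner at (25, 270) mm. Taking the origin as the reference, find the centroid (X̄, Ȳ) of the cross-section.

bottom flange: A = 200 × 20 = 4000.00, centroid at (100.00, 10.00).
web: A = 10 × 250 = 2500.00, centroid at (100.00, 145.00).
top flange: A = 150 × 16 = 2400.00, centroid at (100.00, 278.00).
ΣA = 8900.00 mm²
ΣAX̄ = (4000.00)(100.00) + (2500.00)(100.00) + (2400.00)(100.00) = 890000.00 mm³
ΣAȲ = (4000.00)(10.00) + (2500.00)(145.00) + (2400.00)(278.00) = 1069700.00 mm³
X̄ = 890000.00 / 8900.00 = 100.00 mm
Ȳ = 1069700.00 / 8900.00 = 120.19 mm

X̄ = 100.00 mm, Ȳ = 120.19 mm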